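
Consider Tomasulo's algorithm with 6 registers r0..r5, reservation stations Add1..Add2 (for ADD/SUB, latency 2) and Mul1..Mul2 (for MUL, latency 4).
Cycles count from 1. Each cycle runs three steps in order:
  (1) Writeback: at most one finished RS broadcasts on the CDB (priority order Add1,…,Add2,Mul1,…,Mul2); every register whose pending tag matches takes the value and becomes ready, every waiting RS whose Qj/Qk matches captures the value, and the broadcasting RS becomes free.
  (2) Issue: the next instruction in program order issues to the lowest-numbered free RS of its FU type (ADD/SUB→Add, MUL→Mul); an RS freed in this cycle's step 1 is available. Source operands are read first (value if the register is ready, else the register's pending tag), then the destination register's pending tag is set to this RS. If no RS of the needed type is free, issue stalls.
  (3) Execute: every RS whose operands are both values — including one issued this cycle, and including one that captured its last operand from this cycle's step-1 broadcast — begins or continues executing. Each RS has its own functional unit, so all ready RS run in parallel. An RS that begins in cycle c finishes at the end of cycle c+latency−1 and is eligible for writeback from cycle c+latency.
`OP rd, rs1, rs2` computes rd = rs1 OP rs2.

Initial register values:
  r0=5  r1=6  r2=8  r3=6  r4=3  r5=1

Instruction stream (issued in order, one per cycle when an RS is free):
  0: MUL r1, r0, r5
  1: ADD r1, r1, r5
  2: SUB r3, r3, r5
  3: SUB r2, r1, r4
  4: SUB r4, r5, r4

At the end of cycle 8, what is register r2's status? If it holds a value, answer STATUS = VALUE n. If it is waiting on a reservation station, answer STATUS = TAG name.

  c1: issue MUL r1<-Mul1  regs: r0:5,r1:Mul1,r2:8,r3:6,r4:3,r5:1
  c2: issue ADD r1<-Add1  regs: r0:5,r1:Add1,r2:8,r3:6,r4:3,r5:1
  c3: issue SUB r3<-Add2  regs: r0:5,r1:Add1,r2:8,r3:Add2,r4:3,r5:1
  c4: stall  regs: r0:5,r1:Add1,r2:8,r3:Add2,r4:3,r5:1
  c5: CDB Add2=5; issue SUB r2<-Add2  regs: r0:5,r1:Add1,r2:Add2,r3:5,r4:3,r5:1
  c6: CDB Mul1=5; stall  regs: r0:5,r1:Add1,r2:Add2,r3:5,r4:3,r5:1
  c7: stall  regs: r0:5,r1:Add1,r2:Add2,r3:5,r4:3,r5:1
  c8: CDB Add1=6; issue SUB r4<-Add1  regs: r0:5,r1:6,r2:Add2,r3:5,r4:Add1,r5:1

STATUS = TAG Add2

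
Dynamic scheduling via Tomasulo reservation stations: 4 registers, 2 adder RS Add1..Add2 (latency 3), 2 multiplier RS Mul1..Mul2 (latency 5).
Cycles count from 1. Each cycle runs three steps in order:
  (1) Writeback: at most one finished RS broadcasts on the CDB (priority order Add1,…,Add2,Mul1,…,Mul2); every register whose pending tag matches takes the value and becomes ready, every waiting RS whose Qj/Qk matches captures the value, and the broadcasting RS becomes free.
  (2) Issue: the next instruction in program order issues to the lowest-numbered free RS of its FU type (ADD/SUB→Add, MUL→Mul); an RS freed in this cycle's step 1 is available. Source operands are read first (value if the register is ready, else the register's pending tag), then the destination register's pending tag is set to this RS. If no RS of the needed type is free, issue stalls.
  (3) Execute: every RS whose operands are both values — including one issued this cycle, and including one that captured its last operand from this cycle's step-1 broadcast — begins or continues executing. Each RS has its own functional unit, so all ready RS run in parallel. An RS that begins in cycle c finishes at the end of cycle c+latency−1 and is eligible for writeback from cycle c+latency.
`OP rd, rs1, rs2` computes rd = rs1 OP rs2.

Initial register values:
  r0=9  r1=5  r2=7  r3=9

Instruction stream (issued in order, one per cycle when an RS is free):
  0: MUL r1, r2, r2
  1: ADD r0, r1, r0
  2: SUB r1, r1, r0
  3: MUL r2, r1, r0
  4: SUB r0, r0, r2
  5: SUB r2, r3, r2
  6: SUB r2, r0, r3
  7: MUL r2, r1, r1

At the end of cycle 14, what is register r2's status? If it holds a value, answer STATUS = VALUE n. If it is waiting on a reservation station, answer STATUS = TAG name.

cycle 1: issue MUL r1<-Mul1 // r0:9,r1:Mul1,r2:7,r3:9
cycle 2: issue ADD r0<-Add1 // r0:Add1,r1:Mul1,r2:7,r3:9
cycle 3: issue SUB r1<-Add2 // r0:Add1,r1:Add2,r2:7,r3:9
cycle 4: issue MUL r2<-Mul2 // r0:Add1,r1:Add2,r2:Mul2,r3:9
cycle 5: stall // r0:Add1,r1:Add2,r2:Mul2,r3:9
cycle 6: CDB Mul1=49; stall // r0:Add1,r1:Add2,r2:Mul2,r3:9
cycle 7: stall // r0:Add1,r1:Add2,r2:Mul2,r3:9
cycle 8: stall // r0:Add1,r1:Add2,r2:Mul2,r3:9
cycle 9: CDB Add1=58; issue SUB r0<-Add1 // r0:Add1,r1:Add2,r2:Mul2,r3:9
cycle 10: stall // r0:Add1,r1:Add2,r2:Mul2,r3:9
cycle 11: stall // r0:Add1,r1:Add2,r2:Mul2,r3:9
cycle 12: CDB Add2=-9; issue SUB r2<-Add2 // r0:Add1,r1:-9,r2:Add2,r3:9
cycle 13: stall // r0:Add1,r1:-9,r2:Add2,r3:9
cycle 14: stall // r0:Add1,r1:-9,r2:Add2,r3:9

STATUS = TAG Add2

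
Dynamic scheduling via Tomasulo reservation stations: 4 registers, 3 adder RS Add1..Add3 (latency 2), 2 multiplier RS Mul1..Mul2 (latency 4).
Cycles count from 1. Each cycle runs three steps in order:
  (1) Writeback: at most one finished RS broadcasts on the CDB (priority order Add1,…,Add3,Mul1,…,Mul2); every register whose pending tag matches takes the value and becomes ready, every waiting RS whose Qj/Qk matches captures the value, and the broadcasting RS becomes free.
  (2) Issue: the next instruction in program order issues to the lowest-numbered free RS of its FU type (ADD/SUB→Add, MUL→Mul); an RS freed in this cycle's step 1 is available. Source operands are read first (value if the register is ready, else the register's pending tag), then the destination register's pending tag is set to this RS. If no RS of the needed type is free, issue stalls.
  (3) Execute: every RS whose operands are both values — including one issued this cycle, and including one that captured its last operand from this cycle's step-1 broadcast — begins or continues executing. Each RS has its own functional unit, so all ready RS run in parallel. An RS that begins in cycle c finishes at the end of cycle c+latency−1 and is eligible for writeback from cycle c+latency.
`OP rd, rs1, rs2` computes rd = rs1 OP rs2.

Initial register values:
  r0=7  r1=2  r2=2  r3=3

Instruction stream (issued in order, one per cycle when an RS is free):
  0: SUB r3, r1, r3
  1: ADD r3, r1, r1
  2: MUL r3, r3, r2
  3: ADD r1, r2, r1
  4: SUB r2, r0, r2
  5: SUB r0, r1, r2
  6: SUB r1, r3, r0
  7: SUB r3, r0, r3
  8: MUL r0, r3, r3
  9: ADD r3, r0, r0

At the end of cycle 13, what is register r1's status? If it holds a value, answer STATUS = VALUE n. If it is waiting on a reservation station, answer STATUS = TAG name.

STATUS = VALUE 9

cycle 1: issue SUB r3<-Add1 // r0:7,r1:2,r2:2,r3:Add1
cycle 2: issue ADD r3<-Add2 // r0:7,r1:2,r2:2,r3:Add2
cycle 3: CDB Add1=-1; issue MUL r3<-Mul1 // r0:7,r1:2,r2:2,r3:Mul1
cycle 4: CDB Add2=4; issue ADD r1<-Add1 // r0:7,r1:Add1,r2:2,r3:Mul1
cycle 5: issue SUB r2<-Add2 // r0:7,r1:Add1,r2:Add2,r3:Mul1
cycle 6: CDB Add1=4; issue SUB r0<-Add1 // r0:Add1,r1:4,r2:Add2,r3:Mul1
cycle 7: CDB Add2=5; issue SUB r1<-Add2 // r0:Add1,r1:Add2,r2:5,r3:Mul1
cycle 8: CDB Mul1=8; issue SUB r3<-Add3 // r0:Add1,r1:Add2,r2:5,r3:Add3
cycle 9: CDB Add1=-1; issue MUL r0<-Mul1 // r0:Mul1,r1:Add2,r2:5,r3:Add3
cycle 10: issue ADD r3<-Add1 // r0:Mul1,r1:Add2,r2:5,r3:Add1
cycle 11: CDB Add2=9 // r0:Mul1,r1:9,r2:5,r3:Add1
cycle 12: CDB Add3=-9 // r0:Mul1,r1:9,r2:5,r3:Add1
cycle 13: - // r0:Mul1,r1:9,r2:5,r3:Add1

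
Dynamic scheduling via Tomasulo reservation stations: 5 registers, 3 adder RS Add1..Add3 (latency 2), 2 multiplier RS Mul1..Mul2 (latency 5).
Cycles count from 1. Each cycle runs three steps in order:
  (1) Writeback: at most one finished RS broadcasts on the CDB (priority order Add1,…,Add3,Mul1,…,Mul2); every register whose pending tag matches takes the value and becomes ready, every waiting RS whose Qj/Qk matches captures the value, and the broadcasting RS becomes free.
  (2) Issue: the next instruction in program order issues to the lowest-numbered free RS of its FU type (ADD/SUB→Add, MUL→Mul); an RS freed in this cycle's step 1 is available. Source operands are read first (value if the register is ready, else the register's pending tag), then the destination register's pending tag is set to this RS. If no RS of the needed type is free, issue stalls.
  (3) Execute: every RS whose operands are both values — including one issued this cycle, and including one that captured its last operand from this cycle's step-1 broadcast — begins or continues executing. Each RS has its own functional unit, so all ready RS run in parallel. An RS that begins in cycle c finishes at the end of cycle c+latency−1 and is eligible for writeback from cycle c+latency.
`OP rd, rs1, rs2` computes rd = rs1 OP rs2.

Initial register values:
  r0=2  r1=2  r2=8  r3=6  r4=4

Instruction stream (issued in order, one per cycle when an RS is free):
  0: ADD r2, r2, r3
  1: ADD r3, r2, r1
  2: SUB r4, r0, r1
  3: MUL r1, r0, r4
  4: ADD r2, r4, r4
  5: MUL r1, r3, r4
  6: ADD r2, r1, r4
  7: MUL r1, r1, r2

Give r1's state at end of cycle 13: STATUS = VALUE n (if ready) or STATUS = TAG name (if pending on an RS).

STATUS = TAG Mul1

cycle 1: issue ADD r2<-Add1 // r0:2,r1:2,r2:Add1,r3:6,r4:4
cycle 2: issue ADD r3<-Add2 // r0:2,r1:2,r2:Add1,r3:Add2,r4:4
cycle 3: CDB Add1=14; issue SUB r4<-Add1 // r0:2,r1:2,r2:14,r3:Add2,r4:Add1
cycle 4: issue MUL r1<-Mul1 // r0:2,r1:Mul1,r2:14,r3:Add2,r4:Add1
cycle 5: CDB Add1=0; issue ADD r2<-Add1 // r0:2,r1:Mul1,r2:Add1,r3:Add2,r4:0
cycle 6: CDB Add2=16; issue MUL r1<-Mul2 // r0:2,r1:Mul2,r2:Add1,r3:16,r4:0
cycle 7: CDB Add1=0; issue ADD r2<-Add1 // r0:2,r1:Mul2,r2:Add1,r3:16,r4:0
cycle 8: stall // r0:2,r1:Mul2,r2:Add1,r3:16,r4:0
cycle 9: stall // r0:2,r1:Mul2,r2:Add1,r3:16,r4:0
cycle 10: CDB Mul1=0; issue MUL r1<-Mul1 // r0:2,r1:Mul1,r2:Add1,r3:16,r4:0
cycle 11: CDB Mul2=0 // r0:2,r1:Mul1,r2:Add1,r3:16,r4:0
cycle 12: - // r0:2,r1:Mul1,r2:Add1,r3:16,r4:0
cycle 13: CDB Add1=0 // r0:2,r1:Mul1,r2:0,r3:16,r4:0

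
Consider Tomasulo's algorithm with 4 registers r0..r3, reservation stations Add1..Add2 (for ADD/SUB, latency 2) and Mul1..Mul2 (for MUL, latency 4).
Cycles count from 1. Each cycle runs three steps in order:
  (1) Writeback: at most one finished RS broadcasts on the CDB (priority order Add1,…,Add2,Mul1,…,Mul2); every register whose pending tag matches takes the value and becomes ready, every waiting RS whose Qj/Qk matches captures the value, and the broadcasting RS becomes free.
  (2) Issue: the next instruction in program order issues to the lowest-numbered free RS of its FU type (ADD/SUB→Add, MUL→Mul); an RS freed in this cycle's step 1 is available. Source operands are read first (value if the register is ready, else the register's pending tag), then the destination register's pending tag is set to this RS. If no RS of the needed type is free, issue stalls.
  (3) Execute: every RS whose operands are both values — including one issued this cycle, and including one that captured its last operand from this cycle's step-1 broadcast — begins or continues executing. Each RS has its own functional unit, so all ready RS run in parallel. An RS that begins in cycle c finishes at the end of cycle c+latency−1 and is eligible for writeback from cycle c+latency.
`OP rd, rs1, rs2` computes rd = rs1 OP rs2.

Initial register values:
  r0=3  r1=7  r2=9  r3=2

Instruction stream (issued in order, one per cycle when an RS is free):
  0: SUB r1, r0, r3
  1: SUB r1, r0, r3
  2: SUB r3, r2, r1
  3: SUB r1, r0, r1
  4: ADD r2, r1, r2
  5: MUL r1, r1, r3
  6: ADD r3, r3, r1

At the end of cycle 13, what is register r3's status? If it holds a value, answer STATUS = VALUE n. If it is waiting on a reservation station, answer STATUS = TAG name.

c1: issue SUB r1<-Add1 | r0:3,r1:Add1,r2:9,r3:2
c2: issue SUB r1<-Add2 | r0:3,r1:Add2,r2:9,r3:2
c3: CDB Add1=1; issue SUB r3<-Add1 | r0:3,r1:Add2,r2:9,r3:Add1
c4: CDB Add2=1; issue SUB r1<-Add2 | r0:3,r1:Add2,r2:9,r3:Add1
c5: stall | r0:3,r1:Add2,r2:9,r3:Add1
c6: CDB Add1=8; issue ADD r2<-Add1 | r0:3,r1:Add2,r2:Add1,r3:8
c7: CDB Add2=2; issue MUL r1<-Mul1 | r0:3,r1:Mul1,r2:Add1,r3:8
c8: issue ADD r3<-Add2 | r0:3,r1:Mul1,r2:Add1,r3:Add2
c9: CDB Add1=11 | r0:3,r1:Mul1,r2:11,r3:Add2
c10: - | r0:3,r1:Mul1,r2:11,r3:Add2
c11: CDB Mul1=16 | r0:3,r1:16,r2:11,r3:Add2
c12: - | r0:3,r1:16,r2:11,r3:Add2
c13: CDB Add2=24 | r0:3,r1:16,r2:11,r3:24

STATUS = VALUE 24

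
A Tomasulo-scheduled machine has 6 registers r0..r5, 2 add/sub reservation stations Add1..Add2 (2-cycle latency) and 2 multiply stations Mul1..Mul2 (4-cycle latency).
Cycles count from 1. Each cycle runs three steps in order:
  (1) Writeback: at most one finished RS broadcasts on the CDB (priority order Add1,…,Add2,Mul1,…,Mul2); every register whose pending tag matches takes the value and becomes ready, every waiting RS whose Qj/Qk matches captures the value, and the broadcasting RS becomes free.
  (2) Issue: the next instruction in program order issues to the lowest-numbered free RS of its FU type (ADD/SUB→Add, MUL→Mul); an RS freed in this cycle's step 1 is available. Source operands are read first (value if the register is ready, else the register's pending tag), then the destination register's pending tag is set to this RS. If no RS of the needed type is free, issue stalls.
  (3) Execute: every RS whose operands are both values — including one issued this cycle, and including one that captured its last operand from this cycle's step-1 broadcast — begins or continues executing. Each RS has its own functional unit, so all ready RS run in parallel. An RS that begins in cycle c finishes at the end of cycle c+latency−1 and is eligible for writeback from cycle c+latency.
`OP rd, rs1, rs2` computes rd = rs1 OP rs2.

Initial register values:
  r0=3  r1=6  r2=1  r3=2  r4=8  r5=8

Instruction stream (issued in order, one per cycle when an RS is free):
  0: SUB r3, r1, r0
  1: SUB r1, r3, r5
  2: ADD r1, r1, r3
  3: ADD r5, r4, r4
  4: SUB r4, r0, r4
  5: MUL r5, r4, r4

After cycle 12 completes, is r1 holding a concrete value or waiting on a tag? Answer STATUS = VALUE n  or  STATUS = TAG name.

c1: issue SUB r3<-Add1 | r0:3,r1:6,r2:1,r3:Add1,r4:8,r5:8
c2: issue SUB r1<-Add2 | r0:3,r1:Add2,r2:1,r3:Add1,r4:8,r5:8
c3: CDB Add1=3; issue ADD r1<-Add1 | r0:3,r1:Add1,r2:1,r3:3,r4:8,r5:8
c4: stall | r0:3,r1:Add1,r2:1,r3:3,r4:8,r5:8
c5: CDB Add2=-5; issue ADD r5<-Add2 | r0:3,r1:Add1,r2:1,r3:3,r4:8,r5:Add2
c6: stall | r0:3,r1:Add1,r2:1,r3:3,r4:8,r5:Add2
c7: CDB Add1=-2; issue SUB r4<-Add1 | r0:3,r1:-2,r2:1,r3:3,r4:Add1,r5:Add2
c8: CDB Add2=16; issue MUL r5<-Mul1 | r0:3,r1:-2,r2:1,r3:3,r4:Add1,r5:Mul1
c9: CDB Add1=-5 | r0:3,r1:-2,r2:1,r3:3,r4:-5,r5:Mul1
c10: - | r0:3,r1:-2,r2:1,r3:3,r4:-5,r5:Mul1
c11: - | r0:3,r1:-2,r2:1,r3:3,r4:-5,r5:Mul1
c12: - | r0:3,r1:-2,r2:1,r3:3,r4:-5,r5:Mul1

STATUS = VALUE -2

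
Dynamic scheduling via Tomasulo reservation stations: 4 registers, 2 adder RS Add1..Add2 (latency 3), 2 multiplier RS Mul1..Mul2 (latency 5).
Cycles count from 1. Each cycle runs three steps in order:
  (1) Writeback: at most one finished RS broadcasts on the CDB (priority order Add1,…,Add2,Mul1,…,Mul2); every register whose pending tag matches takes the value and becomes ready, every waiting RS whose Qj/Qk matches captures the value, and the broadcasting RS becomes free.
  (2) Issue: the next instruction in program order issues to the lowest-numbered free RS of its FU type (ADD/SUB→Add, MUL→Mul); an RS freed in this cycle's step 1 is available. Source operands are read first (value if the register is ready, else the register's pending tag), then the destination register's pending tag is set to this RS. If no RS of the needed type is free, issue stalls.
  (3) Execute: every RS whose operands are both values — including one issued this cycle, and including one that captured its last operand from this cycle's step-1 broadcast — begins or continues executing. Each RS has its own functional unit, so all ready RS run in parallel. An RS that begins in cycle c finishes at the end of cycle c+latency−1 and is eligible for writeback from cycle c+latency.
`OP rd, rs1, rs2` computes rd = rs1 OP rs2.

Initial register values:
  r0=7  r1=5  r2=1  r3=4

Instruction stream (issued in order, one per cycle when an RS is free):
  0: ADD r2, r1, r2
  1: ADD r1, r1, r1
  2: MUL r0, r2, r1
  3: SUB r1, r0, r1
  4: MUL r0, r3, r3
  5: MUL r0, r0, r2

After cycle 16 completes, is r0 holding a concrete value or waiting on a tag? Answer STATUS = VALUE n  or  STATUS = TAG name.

STATUS = VALUE 96

c1: issue ADD r2<-Add1 | r0:7,r1:5,r2:Add1,r3:4
c2: issue ADD r1<-Add2 | r0:7,r1:Add2,r2:Add1,r3:4
c3: issue MUL r0<-Mul1 | r0:Mul1,r1:Add2,r2:Add1,r3:4
c4: CDB Add1=6; issue SUB r1<-Add1 | r0:Mul1,r1:Add1,r2:6,r3:4
c5: CDB Add2=10; issue MUL r0<-Mul2 | r0:Mul2,r1:Add1,r2:6,r3:4
c6: stall | r0:Mul2,r1:Add1,r2:6,r3:4
c7: stall | r0:Mul2,r1:Add1,r2:6,r3:4
c8: stall | r0:Mul2,r1:Add1,r2:6,r3:4
c9: stall | r0:Mul2,r1:Add1,r2:6,r3:4
c10: CDB Mul1=60; issue MUL r0<-Mul1 | r0:Mul1,r1:Add1,r2:6,r3:4
c11: CDB Mul2=16 | r0:Mul1,r1:Add1,r2:6,r3:4
c12: - | r0:Mul1,r1:Add1,r2:6,r3:4
c13: CDB Add1=50 | r0:Mul1,r1:50,r2:6,r3:4
c14: - | r0:Mul1,r1:50,r2:6,r3:4
c15: - | r0:Mul1,r1:50,r2:6,r3:4
c16: CDB Mul1=96 | r0:96,r1:50,r2:6,r3:4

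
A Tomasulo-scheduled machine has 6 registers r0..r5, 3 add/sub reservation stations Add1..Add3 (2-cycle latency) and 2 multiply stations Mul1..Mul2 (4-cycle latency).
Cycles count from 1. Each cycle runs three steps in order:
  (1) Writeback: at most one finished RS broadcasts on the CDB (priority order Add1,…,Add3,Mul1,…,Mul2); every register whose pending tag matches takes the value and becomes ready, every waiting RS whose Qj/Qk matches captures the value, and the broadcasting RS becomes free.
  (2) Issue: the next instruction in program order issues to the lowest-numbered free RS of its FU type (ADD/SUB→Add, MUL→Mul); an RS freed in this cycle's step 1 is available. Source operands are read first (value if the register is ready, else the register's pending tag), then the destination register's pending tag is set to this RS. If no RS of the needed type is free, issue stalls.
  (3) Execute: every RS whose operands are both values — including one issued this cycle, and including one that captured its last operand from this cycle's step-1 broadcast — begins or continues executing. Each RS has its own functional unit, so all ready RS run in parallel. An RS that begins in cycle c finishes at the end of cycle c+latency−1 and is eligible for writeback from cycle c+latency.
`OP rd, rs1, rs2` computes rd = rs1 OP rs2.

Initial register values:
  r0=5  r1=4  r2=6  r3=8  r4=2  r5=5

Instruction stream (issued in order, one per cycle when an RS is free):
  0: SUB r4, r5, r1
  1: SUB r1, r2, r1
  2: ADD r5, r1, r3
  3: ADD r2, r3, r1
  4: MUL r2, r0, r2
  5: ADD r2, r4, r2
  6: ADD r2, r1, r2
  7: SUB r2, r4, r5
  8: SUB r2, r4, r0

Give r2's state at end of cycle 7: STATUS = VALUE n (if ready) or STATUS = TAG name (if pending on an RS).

STATUS = TAG Add2

cycle 1: issue SUB r4<-Add1 // r0:5,r1:4,r2:6,r3:8,r4:Add1,r5:5
cycle 2: issue SUB r1<-Add2 // r0:5,r1:Add2,r2:6,r3:8,r4:Add1,r5:5
cycle 3: CDB Add1=1; issue ADD r5<-Add1 // r0:5,r1:Add2,r2:6,r3:8,r4:1,r5:Add1
cycle 4: CDB Add2=2; issue ADD r2<-Add2 // r0:5,r1:2,r2:Add2,r3:8,r4:1,r5:Add1
cycle 5: issue MUL r2<-Mul1 // r0:5,r1:2,r2:Mul1,r3:8,r4:1,r5:Add1
cycle 6: CDB Add1=10; issue ADD r2<-Add1 // r0:5,r1:2,r2:Add1,r3:8,r4:1,r5:10
cycle 7: CDB Add2=10; issue ADD r2<-Add2 // r0:5,r1:2,r2:Add2,r3:8,r4:1,r5:10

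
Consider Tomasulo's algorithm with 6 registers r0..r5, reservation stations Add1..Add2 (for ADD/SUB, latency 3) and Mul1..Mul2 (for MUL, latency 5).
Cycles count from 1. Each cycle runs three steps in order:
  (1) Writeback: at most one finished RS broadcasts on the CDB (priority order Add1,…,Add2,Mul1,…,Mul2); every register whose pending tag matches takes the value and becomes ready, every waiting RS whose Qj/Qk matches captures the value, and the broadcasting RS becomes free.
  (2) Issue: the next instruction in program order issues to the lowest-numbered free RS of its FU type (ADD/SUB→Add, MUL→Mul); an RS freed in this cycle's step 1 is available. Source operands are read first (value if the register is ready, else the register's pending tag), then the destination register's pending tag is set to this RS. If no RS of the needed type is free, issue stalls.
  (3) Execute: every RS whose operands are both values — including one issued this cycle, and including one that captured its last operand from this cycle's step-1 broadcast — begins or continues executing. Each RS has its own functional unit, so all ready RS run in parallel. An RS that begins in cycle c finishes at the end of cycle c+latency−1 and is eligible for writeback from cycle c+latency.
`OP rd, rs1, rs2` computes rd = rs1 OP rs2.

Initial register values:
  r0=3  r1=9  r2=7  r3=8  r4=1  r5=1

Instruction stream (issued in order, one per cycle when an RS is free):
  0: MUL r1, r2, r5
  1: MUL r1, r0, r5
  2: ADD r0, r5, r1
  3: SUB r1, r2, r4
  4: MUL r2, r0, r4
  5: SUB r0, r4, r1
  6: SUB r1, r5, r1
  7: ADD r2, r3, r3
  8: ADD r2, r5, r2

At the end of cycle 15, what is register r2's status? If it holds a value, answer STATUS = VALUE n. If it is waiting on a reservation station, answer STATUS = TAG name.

c1: issue MUL r1<-Mul1 | r0:3,r1:Mul1,r2:7,r3:8,r4:1,r5:1
c2: issue MUL r1<-Mul2 | r0:3,r1:Mul2,r2:7,r3:8,r4:1,r5:1
c3: issue ADD r0<-Add1 | r0:Add1,r1:Mul2,r2:7,r3:8,r4:1,r5:1
c4: issue SUB r1<-Add2 | r0:Add1,r1:Add2,r2:7,r3:8,r4:1,r5:1
c5: stall | r0:Add1,r1:Add2,r2:7,r3:8,r4:1,r5:1
c6: CDB Mul1=7; issue MUL r2<-Mul1 | r0:Add1,r1:Add2,r2:Mul1,r3:8,r4:1,r5:1
c7: CDB Add2=6; issue SUB r0<-Add2 | r0:Add2,r1:6,r2:Mul1,r3:8,r4:1,r5:1
c8: CDB Mul2=3; stall | r0:Add2,r1:6,r2:Mul1,r3:8,r4:1,r5:1
c9: stall | r0:Add2,r1:6,r2:Mul1,r3:8,r4:1,r5:1
c10: CDB Add2=-5; issue SUB r1<-Add2 | r0:-5,r1:Add2,r2:Mul1,r3:8,r4:1,r5:1
c11: CDB Add1=4; issue ADD r2<-Add1 | r0:-5,r1:Add2,r2:Add1,r3:8,r4:1,r5:1
c12: stall | r0:-5,r1:Add2,r2:Add1,r3:8,r4:1,r5:1
c13: CDB Add2=-5; issue ADD r2<-Add2 | r0:-5,r1:-5,r2:Add2,r3:8,r4:1,r5:1
c14: CDB Add1=16 | r0:-5,r1:-5,r2:Add2,r3:8,r4:1,r5:1
c15: - | r0:-5,r1:-5,r2:Add2,r3:8,r4:1,r5:1

STATUS = TAG Add2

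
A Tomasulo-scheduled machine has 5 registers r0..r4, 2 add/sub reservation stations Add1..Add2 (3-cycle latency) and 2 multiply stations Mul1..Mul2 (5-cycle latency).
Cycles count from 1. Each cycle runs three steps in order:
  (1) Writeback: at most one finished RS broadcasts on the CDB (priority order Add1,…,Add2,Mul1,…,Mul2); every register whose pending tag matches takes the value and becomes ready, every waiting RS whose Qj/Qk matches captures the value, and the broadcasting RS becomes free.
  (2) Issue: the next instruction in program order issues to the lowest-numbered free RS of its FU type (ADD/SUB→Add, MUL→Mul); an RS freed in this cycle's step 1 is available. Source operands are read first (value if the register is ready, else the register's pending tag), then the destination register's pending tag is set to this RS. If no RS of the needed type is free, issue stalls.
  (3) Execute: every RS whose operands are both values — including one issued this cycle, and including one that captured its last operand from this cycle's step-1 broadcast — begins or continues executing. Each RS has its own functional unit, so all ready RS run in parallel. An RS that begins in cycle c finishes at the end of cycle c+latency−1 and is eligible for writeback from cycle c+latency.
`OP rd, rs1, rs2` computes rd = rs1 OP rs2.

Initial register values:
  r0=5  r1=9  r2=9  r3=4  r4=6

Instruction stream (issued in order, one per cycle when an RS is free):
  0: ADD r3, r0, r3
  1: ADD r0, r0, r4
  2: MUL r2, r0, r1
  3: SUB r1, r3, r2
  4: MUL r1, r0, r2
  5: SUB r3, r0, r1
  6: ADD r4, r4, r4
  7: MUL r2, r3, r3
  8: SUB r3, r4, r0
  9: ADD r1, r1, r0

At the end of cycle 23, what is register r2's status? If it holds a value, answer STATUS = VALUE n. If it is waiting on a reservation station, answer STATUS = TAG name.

STATUS = VALUE 1162084

c1: issue ADD r3<-Add1 | r0:5,r1:9,r2:9,r3:Add1,r4:6
c2: issue ADD r0<-Add2 | r0:Add2,r1:9,r2:9,r3:Add1,r4:6
c3: issue MUL r2<-Mul1 | r0:Add2,r1:9,r2:Mul1,r3:Add1,r4:6
c4: CDB Add1=9; issue SUB r1<-Add1 | r0:Add2,r1:Add1,r2:Mul1,r3:9,r4:6
c5: CDB Add2=11; issue MUL r1<-Mul2 | r0:11,r1:Mul2,r2:Mul1,r3:9,r4:6
c6: issue SUB r3<-Add2 | r0:11,r1:Mul2,r2:Mul1,r3:Add2,r4:6
c7: stall | r0:11,r1:Mul2,r2:Mul1,r3:Add2,r4:6
c8: stall | r0:11,r1:Mul2,r2:Mul1,r3:Add2,r4:6
c9: stall | r0:11,r1:Mul2,r2:Mul1,r3:Add2,r4:6
c10: CDB Mul1=99; stall | r0:11,r1:Mul2,r2:99,r3:Add2,r4:6
c11: stall | r0:11,r1:Mul2,r2:99,r3:Add2,r4:6
c12: stall | r0:11,r1:Mul2,r2:99,r3:Add2,r4:6
c13: CDB Add1=-90; issue ADD r4<-Add1 | r0:11,r1:Mul2,r2:99,r3:Add2,r4:Add1
c14: issue MUL r2<-Mul1 | r0:11,r1:Mul2,r2:Mul1,r3:Add2,r4:Add1
c15: CDB Mul2=1089; stall | r0:11,r1:1089,r2:Mul1,r3:Add2,r4:Add1
c16: CDB Add1=12; issue SUB r3<-Add1 | r0:11,r1:1089,r2:Mul1,r3:Add1,r4:12
c17: stall | r0:11,r1:1089,r2:Mul1,r3:Add1,r4:12
c18: CDB Add2=-1078; issue ADD r1<-Add2 | r0:11,r1:Add2,r2:Mul1,r3:Add1,r4:12
c19: CDB Add1=1 | r0:11,r1:Add2,r2:Mul1,r3:1,r4:12
c20: - | r0:11,r1:Add2,r2:Mul1,r3:1,r4:12
c21: CDB Add2=1100 | r0:11,r1:1100,r2:Mul1,r3:1,r4:12
c22: - | r0:11,r1:1100,r2:Mul1,r3:1,r4:12
c23: CDB Mul1=1162084 | r0:11,r1:1100,r2:1162084,r3:1,r4:12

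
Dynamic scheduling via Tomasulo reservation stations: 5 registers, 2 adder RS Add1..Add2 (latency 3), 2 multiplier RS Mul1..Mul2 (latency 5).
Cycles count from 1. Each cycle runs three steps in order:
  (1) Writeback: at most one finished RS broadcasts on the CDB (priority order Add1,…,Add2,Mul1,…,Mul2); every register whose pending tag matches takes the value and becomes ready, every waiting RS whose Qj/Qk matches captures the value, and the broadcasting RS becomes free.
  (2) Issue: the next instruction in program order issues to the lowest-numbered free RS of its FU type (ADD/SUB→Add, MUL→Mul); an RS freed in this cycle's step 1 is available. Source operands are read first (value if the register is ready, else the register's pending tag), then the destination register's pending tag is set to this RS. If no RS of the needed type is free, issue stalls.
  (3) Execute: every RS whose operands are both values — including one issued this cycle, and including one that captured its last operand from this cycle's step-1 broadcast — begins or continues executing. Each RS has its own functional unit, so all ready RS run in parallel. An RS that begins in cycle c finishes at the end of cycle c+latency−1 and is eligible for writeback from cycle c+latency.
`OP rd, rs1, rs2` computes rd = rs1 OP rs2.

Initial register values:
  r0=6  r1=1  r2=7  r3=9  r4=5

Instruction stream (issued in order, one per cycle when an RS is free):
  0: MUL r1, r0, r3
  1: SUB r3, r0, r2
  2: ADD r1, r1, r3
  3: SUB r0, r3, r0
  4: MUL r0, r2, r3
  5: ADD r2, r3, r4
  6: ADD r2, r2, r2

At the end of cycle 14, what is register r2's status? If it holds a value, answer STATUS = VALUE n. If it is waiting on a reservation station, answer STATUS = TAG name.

c1: issue MUL r1<-Mul1 | r0:6,r1:Mul1,r2:7,r3:9,r4:5
c2: issue SUB r3<-Add1 | r0:6,r1:Mul1,r2:7,r3:Add1,r4:5
c3: issue ADD r1<-Add2 | r0:6,r1:Add2,r2:7,r3:Add1,r4:5
c4: stall | r0:6,r1:Add2,r2:7,r3:Add1,r4:5
c5: CDB Add1=-1; issue SUB r0<-Add1 | r0:Add1,r1:Add2,r2:7,r3:-1,r4:5
c6: CDB Mul1=54; issue MUL r0<-Mul1 | r0:Mul1,r1:Add2,r2:7,r3:-1,r4:5
c7: stall | r0:Mul1,r1:Add2,r2:7,r3:-1,r4:5
c8: CDB Add1=-7; issue ADD r2<-Add1 | r0:Mul1,r1:Add2,r2:Add1,r3:-1,r4:5
c9: CDB Add2=53; issue ADD r2<-Add2 | r0:Mul1,r1:53,r2:Add2,r3:-1,r4:5
c10: - | r0:Mul1,r1:53,r2:Add2,r3:-1,r4:5
c11: CDB Add1=4 | r0:Mul1,r1:53,r2:Add2,r3:-1,r4:5
c12: CDB Mul1=-7 | r0:-7,r1:53,r2:Add2,r3:-1,r4:5
c13: - | r0:-7,r1:53,r2:Add2,r3:-1,r4:5
c14: CDB Add2=8 | r0:-7,r1:53,r2:8,r3:-1,r4:5

STATUS = VALUE 8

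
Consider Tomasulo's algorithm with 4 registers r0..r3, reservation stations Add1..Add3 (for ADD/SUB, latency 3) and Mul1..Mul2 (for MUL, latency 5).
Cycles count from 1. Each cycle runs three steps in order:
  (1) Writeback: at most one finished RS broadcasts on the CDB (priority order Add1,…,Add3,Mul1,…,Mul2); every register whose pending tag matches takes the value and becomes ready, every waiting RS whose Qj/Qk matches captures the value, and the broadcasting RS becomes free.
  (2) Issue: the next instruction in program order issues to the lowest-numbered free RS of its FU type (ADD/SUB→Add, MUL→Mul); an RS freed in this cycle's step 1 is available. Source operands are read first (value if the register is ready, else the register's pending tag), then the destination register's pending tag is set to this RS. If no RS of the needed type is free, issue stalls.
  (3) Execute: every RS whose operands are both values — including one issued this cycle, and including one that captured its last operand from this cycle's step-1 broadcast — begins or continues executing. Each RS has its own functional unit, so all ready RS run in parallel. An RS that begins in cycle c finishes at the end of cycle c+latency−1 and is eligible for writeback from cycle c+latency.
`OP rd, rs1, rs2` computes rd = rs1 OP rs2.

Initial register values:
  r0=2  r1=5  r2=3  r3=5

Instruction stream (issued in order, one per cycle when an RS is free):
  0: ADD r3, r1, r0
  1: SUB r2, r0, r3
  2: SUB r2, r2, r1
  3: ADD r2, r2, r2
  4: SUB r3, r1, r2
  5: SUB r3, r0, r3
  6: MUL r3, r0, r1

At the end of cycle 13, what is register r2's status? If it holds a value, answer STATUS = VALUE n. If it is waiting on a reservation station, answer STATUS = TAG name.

  c1: issue ADD r3<-Add1  regs: r0:2,r1:5,r2:3,r3:Add1
  c2: issue SUB r2<-Add2  regs: r0:2,r1:5,r2:Add2,r3:Add1
  c3: issue SUB r2<-Add3  regs: r0:2,r1:5,r2:Add3,r3:Add1
  c4: CDB Add1=7; issue ADD r2<-Add1  regs: r0:2,r1:5,r2:Add1,r3:7
  c5: stall  regs: r0:2,r1:5,r2:Add1,r3:7
  c6: stall  regs: r0:2,r1:5,r2:Add1,r3:7
  c7: CDB Add2=-5; issue SUB r3<-Add2  regs: r0:2,r1:5,r2:Add1,r3:Add2
  c8: stall  regs: r0:2,r1:5,r2:Add1,r3:Add2
  c9: stall  regs: r0:2,r1:5,r2:Add1,r3:Add2
  c10: CDB Add3=-10; issue SUB r3<-Add3  regs: r0:2,r1:5,r2:Add1,r3:Add3
  c11: issue MUL r3<-Mul1  regs: r0:2,r1:5,r2:Add1,r3:Mul1
  c12: -  regs: r0:2,r1:5,r2:Add1,r3:Mul1
  c13: CDB Add1=-20  regs: r0:2,r1:5,r2:-20,r3:Mul1

STATUS = VALUE -20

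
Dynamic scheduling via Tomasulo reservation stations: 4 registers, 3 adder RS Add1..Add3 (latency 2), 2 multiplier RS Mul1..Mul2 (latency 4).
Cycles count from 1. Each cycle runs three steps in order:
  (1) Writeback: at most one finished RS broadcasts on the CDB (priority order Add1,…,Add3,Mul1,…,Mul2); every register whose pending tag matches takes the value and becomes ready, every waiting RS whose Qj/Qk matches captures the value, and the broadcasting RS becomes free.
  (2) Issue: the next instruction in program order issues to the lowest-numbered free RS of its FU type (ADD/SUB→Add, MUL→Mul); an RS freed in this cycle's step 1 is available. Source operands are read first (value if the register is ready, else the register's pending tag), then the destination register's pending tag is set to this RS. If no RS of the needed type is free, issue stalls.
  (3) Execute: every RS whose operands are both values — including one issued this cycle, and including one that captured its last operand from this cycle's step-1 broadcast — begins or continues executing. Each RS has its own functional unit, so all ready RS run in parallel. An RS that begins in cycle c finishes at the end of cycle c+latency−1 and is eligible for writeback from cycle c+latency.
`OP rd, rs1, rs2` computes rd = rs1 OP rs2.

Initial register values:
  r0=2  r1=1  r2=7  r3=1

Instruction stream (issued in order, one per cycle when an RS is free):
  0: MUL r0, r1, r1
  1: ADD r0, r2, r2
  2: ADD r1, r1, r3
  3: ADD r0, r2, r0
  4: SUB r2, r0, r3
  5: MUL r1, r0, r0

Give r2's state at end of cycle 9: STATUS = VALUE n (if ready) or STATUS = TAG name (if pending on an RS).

STATUS = VALUE 20

cycle 1: issue MUL r0<-Mul1 // r0:Mul1,r1:1,r2:7,r3:1
cycle 2: issue ADD r0<-Add1 // r0:Add1,r1:1,r2:7,r3:1
cycle 3: issue ADD r1<-Add2 // r0:Add1,r1:Add2,r2:7,r3:1
cycle 4: CDB Add1=14; issue ADD r0<-Add1 // r0:Add1,r1:Add2,r2:7,r3:1
cycle 5: CDB Add2=2; issue SUB r2<-Add2 // r0:Add1,r1:2,r2:Add2,r3:1
cycle 6: CDB Add1=21; issue MUL r1<-Mul2 // r0:21,r1:Mul2,r2:Add2,r3:1
cycle 7: CDB Mul1=1 // r0:21,r1:Mul2,r2:Add2,r3:1
cycle 8: CDB Add2=20 // r0:21,r1:Mul2,r2:20,r3:1
cycle 9: - // r0:21,r1:Mul2,r2:20,r3:1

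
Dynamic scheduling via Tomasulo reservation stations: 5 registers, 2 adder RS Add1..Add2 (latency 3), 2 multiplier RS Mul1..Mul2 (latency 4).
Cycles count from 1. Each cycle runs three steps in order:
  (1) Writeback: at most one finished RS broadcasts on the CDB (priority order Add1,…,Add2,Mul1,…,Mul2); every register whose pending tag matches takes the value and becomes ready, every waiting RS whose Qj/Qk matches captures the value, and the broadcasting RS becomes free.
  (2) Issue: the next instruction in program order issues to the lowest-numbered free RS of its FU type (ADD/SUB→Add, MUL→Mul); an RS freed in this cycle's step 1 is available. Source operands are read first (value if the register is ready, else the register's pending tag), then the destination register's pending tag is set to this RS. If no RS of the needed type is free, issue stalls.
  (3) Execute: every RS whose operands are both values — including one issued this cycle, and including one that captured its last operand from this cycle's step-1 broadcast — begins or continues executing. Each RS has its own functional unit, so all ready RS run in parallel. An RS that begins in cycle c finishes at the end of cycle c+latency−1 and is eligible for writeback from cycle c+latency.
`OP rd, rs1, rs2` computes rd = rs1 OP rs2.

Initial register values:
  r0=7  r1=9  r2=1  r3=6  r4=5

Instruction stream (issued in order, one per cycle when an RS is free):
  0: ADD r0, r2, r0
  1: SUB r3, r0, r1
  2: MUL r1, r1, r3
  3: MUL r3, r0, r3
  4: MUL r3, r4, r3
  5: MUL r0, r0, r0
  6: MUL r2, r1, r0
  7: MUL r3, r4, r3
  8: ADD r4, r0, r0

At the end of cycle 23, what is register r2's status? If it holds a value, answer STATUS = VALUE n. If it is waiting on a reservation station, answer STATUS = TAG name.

c1: issue ADD r0<-Add1 | r0:Add1,r1:9,r2:1,r3:6,r4:5
c2: issue SUB r3<-Add2 | r0:Add1,r1:9,r2:1,r3:Add2,r4:5
c3: issue MUL r1<-Mul1 | r0:Add1,r1:Mul1,r2:1,r3:Add2,r4:5
c4: CDB Add1=8; issue MUL r3<-Mul2 | r0:8,r1:Mul1,r2:1,r3:Mul2,r4:5
c5: stall | r0:8,r1:Mul1,r2:1,r3:Mul2,r4:5
c6: stall | r0:8,r1:Mul1,r2:1,r3:Mul2,r4:5
c7: CDB Add2=-1; stall | r0:8,r1:Mul1,r2:1,r3:Mul2,r4:5
c8: stall | r0:8,r1:Mul1,r2:1,r3:Mul2,r4:5
c9: stall | r0:8,r1:Mul1,r2:1,r3:Mul2,r4:5
c10: stall | r0:8,r1:Mul1,r2:1,r3:Mul2,r4:5
c11: CDB Mul1=-9; issue MUL r3<-Mul1 | r0:8,r1:-9,r2:1,r3:Mul1,r4:5
c12: CDB Mul2=-8; issue MUL r0<-Mul2 | r0:Mul2,r1:-9,r2:1,r3:Mul1,r4:5
c13: stall | r0:Mul2,r1:-9,r2:1,r3:Mul1,r4:5
c14: stall | r0:Mul2,r1:-9,r2:1,r3:Mul1,r4:5
c15: stall | r0:Mul2,r1:-9,r2:1,r3:Mul1,r4:5
c16: CDB Mul1=-40; issue MUL r2<-Mul1 | r0:Mul2,r1:-9,r2:Mul1,r3:-40,r4:5
c17: CDB Mul2=64; issue MUL r3<-Mul2 | r0:64,r1:-9,r2:Mul1,r3:Mul2,r4:5
c18: issue ADD r4<-Add1 | r0:64,r1:-9,r2:Mul1,r3:Mul2,r4:Add1
c19: - | r0:64,r1:-9,r2:Mul1,r3:Mul2,r4:Add1
c20: - | r0:64,r1:-9,r2:Mul1,r3:Mul2,r4:Add1
c21: CDB Add1=128 | r0:64,r1:-9,r2:Mul1,r3:Mul2,r4:128
c22: CDB Mul1=-576 | r0:64,r1:-9,r2:-576,r3:Mul2,r4:128
c23: CDB Mul2=-200 | r0:64,r1:-9,r2:-576,r3:-200,r4:128

STATUS = VALUE -576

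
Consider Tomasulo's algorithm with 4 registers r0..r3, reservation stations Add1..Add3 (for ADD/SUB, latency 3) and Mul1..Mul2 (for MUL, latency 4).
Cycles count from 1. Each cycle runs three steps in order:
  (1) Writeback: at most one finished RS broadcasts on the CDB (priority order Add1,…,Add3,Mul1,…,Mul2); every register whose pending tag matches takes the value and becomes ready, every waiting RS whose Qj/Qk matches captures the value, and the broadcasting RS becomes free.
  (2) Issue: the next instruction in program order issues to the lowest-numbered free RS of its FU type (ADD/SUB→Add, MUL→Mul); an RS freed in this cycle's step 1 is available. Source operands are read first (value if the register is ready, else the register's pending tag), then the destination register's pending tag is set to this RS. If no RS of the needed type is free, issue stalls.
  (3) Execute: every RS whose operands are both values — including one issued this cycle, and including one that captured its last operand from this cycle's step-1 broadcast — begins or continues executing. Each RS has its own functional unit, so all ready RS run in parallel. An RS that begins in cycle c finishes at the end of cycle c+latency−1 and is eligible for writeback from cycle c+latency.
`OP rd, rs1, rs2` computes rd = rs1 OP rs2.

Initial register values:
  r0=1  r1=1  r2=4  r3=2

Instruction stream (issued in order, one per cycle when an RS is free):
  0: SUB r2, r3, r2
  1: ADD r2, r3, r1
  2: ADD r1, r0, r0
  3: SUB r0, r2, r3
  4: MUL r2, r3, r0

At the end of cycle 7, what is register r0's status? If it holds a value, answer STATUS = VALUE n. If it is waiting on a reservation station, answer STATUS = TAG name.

c1: issue SUB r2<-Add1 | r0:1,r1:1,r2:Add1,r3:2
c2: issue ADD r2<-Add2 | r0:1,r1:1,r2:Add2,r3:2
c3: issue ADD r1<-Add3 | r0:1,r1:Add3,r2:Add2,r3:2
c4: CDB Add1=-2; issue SUB r0<-Add1 | r0:Add1,r1:Add3,r2:Add2,r3:2
c5: CDB Add2=3; issue MUL r2<-Mul1 | r0:Add1,r1:Add3,r2:Mul1,r3:2
c6: CDB Add3=2 | r0:Add1,r1:2,r2:Mul1,r3:2
c7: - | r0:Add1,r1:2,r2:Mul1,r3:2

STATUS = TAG Add1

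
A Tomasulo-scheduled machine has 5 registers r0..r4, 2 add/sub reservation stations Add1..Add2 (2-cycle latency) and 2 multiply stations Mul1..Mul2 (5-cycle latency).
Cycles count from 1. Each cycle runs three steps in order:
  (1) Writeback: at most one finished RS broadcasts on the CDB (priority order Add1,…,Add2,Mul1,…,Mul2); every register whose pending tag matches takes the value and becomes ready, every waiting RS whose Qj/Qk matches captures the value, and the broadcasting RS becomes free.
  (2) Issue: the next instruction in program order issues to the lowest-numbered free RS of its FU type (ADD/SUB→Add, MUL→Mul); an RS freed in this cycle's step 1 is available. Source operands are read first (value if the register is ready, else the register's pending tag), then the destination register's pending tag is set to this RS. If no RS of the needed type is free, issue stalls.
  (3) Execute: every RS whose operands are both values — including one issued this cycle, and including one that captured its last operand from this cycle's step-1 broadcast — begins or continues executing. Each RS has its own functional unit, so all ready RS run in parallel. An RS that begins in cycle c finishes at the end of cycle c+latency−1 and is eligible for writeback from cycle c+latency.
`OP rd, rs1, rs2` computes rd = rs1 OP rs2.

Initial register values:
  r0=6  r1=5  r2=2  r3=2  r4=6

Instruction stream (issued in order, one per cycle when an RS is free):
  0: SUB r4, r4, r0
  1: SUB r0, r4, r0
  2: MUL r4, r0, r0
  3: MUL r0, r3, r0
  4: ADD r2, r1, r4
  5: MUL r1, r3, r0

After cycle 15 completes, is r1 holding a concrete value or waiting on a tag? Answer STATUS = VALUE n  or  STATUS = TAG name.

STATUS = TAG Mul1

  c1: issue SUB r4<-Add1  regs: r0:6,r1:5,r2:2,r3:2,r4:Add1
  c2: issue SUB r0<-Add2  regs: r0:Add2,r1:5,r2:2,r3:2,r4:Add1
  c3: CDB Add1=0; issue MUL r4<-Mul1  regs: r0:Add2,r1:5,r2:2,r3:2,r4:Mul1
  c4: issue MUL r0<-Mul2  regs: r0:Mul2,r1:5,r2:2,r3:2,r4:Mul1
  c5: CDB Add2=-6; issue ADD r2<-Add1  regs: r0:Mul2,r1:5,r2:Add1,r3:2,r4:Mul1
  c6: stall  regs: r0:Mul2,r1:5,r2:Add1,r3:2,r4:Mul1
  c7: stall  regs: r0:Mul2,r1:5,r2:Add1,r3:2,r4:Mul1
  c8: stall  regs: r0:Mul2,r1:5,r2:Add1,r3:2,r4:Mul1
  c9: stall  regs: r0:Mul2,r1:5,r2:Add1,r3:2,r4:Mul1
  c10: CDB Mul1=36; issue MUL r1<-Mul1  regs: r0:Mul2,r1:Mul1,r2:Add1,r3:2,r4:36
  c11: CDB Mul2=-12  regs: r0:-12,r1:Mul1,r2:Add1,r3:2,r4:36
  c12: CDB Add1=41  regs: r0:-12,r1:Mul1,r2:41,r3:2,r4:36
  c13: -  regs: r0:-12,r1:Mul1,r2:41,r3:2,r4:36
  c14: -  regs: r0:-12,r1:Mul1,r2:41,r3:2,r4:36
  c15: -  regs: r0:-12,r1:Mul1,r2:41,r3:2,r4:36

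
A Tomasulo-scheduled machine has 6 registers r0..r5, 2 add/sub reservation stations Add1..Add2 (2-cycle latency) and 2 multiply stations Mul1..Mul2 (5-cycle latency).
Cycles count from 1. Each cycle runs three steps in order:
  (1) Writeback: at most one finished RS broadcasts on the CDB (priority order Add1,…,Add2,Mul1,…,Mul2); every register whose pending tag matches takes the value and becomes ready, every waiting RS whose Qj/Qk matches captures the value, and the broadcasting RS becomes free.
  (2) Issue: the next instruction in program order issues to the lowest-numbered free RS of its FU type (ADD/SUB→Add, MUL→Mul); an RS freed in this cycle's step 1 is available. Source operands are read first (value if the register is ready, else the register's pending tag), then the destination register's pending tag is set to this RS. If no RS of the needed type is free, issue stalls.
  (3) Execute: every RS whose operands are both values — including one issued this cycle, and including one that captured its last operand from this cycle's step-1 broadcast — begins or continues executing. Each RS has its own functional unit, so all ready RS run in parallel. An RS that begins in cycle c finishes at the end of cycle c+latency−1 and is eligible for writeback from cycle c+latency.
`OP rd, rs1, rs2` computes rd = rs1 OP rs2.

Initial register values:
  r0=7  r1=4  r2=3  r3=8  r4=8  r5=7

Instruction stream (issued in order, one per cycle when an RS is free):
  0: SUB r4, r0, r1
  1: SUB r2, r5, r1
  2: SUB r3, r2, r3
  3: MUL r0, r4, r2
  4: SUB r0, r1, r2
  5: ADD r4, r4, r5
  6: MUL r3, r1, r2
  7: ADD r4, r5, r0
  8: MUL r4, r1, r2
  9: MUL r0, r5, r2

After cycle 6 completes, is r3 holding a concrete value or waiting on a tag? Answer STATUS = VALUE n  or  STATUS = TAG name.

STATUS = VALUE -5

  c1: issue SUB r4<-Add1  regs: r0:7,r1:4,r2:3,r3:8,r4:Add1,r5:7
  c2: issue SUB r2<-Add2  regs: r0:7,r1:4,r2:Add2,r3:8,r4:Add1,r5:7
  c3: CDB Add1=3; issue SUB r3<-Add1  regs: r0:7,r1:4,r2:Add2,r3:Add1,r4:3,r5:7
  c4: CDB Add2=3; issue MUL r0<-Mul1  regs: r0:Mul1,r1:4,r2:3,r3:Add1,r4:3,r5:7
  c5: issue SUB r0<-Add2  regs: r0:Add2,r1:4,r2:3,r3:Add1,r4:3,r5:7
  c6: CDB Add1=-5; issue ADD r4<-Add1  regs: r0:Add2,r1:4,r2:3,r3:-5,r4:Add1,r5:7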